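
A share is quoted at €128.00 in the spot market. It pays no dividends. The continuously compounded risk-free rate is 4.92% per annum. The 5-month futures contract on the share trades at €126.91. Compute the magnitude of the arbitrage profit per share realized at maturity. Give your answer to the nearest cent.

Fair futures: F* = S·e^(carry·T), with carry = r = 0.0492
F* = 128.00 · e^(0.0492 × 5/12) = 128.00 · e^0.020500 = 128.00 × 1.020712 = €130.6511
Market €126.91 < fair €130.6511: forward underpriced → reverse cash-and-carry (short spot, go long the forward).
At maturity, profit = |F_mkt − F*| = |126.91 − 130.6511| = €3.74 per share

€3.74 per share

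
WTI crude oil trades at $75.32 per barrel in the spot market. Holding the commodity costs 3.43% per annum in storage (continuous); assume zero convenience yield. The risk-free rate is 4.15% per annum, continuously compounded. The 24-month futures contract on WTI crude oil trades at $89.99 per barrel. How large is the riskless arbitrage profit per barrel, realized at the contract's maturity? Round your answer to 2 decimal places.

Fair futures: F* = S·e^(carry·T), with carry = (r + u) = 0.0415 + 0.0343 = 0.0758
F* = 75.32 · e^(0.0758 × 24/12) = 75.32 · e^0.151600 = 75.32 × 1.163695 = $87.6495
Market $89.99 > fair $87.6495: forward overpriced → cash-and-carry (buy spot, short the forward).
At maturity, profit = |F_mkt − F*| = |89.99 − 87.6495| = $2.34 per barrel

$2.34 per barrel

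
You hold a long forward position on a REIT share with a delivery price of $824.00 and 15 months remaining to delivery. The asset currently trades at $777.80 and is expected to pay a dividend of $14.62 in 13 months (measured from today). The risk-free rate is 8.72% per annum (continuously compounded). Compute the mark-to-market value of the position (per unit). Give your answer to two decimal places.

PV(remaining dividends) I = 14.62·e^(−0.0872·13/12) = 13.3021
Current forward F = (S − I)·e^(rT) = (777.80 − 13.3021)·e^(0.0872·15/12) = 764.4979 × 1.115162 = 852.5390
Value (long) = (F − K)·e^(−rT) = (852.5390 − 824.00) × 0.896730 = 25.5918
Value = $25.59

$25.59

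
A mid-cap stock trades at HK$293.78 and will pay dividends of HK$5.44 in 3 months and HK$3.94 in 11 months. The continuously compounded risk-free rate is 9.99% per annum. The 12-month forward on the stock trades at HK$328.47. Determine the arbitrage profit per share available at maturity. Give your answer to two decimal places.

PV(dividends) I = 5.44·e^(−0.0999·3/12) + 3.94·e^(−0.0999·11/12) = 8.9010
Fair forward F* = (S − I)·e^(rT) = (293.78 − 8.9010)·e^0.099900 = 284.8790 × 1.105060 = 314.8084
Market HK$328.47 > fair 314.8084: forward overpriced → cash-and-carry (borrow at r, buy the stock and collect the dividends, short the forward).
Profit at T = |F_mkt − F*| = |328.47 − 314.8084| = HK$13.66 per share

HK$13.66 per share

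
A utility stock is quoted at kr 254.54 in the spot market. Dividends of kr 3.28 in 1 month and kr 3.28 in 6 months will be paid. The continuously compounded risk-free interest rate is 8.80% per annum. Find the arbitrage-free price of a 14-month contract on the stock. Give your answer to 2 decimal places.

kr 274.98

PV(dividends) I = 3.28·e^(−0.0880·1/12) + 3.28·e^(−0.0880·6/12)
I = 3.2560 + 3.1388 = 6.3948
F = (S − I)·e^(rT) = (254.54 − 6.3948) · e^(0.0880·14/12)
= 248.1452 · e^0.102667 = 248.1452 × 1.108122 = kr 274.98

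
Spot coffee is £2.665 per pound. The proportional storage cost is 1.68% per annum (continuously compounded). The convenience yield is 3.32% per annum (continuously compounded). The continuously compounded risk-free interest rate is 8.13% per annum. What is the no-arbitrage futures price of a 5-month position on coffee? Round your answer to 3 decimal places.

Net carry = r + u − y = 0.0813 + 0.0168 − 0.0332 = 0.0649
F = S·e^((r+u−y)T) = 2.665 · e^(0.0649 × 5/12) = 2.665 · e^0.027042
= 2.665 × 1.027411 = £2.738 per pound

£2.738 per pound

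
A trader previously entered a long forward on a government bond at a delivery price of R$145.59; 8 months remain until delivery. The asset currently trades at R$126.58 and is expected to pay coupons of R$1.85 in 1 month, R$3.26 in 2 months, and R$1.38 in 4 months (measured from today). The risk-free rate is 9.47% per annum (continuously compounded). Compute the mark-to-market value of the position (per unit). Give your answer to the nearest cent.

PV(remaining coupons) I = 1.85·e^(−0.0947·1/12) + 3.26·e^(−0.0947·2/12) + 1.38·e^(−0.0947·4/12) = 6.3815
Current forward F = (S − I)·e^(rT) = (126.58 − 6.3815)·e^(0.0947·8/12) = 120.1985 × 1.065169 = 128.0317
Value (long) = (F − K)·e^(−rT) = (128.0317 − 145.59) × 0.938818 = -16.4840
Value = -R$16.48

-R$16.48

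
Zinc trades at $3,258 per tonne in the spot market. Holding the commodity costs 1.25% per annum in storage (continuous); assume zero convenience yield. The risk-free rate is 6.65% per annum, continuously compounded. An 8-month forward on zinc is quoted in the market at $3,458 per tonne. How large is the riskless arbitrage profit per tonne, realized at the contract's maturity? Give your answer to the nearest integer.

Fair forward: F* = S·e^(carry·T), with carry = (r + u) = 0.0665 + 0.0125 = 0.0790
F* = 3258 · e^(0.0790 × 8/12) = 3258 · e^0.052667 = 3258 × 1.054079 = $3434.1894
Market $3458 > fair $3434.1894: forward overpriced → cash-and-carry (buy spot, short the forward).
At maturity, profit = |F_mkt − F*| = |3458 − 3434.1894| = $24 per tonne

$24 per tonne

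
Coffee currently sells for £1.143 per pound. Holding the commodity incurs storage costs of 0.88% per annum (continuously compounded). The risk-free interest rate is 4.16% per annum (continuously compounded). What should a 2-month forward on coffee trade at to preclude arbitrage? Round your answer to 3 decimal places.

Net carry = r + u − y = 0.0416 + 0.0088 − 0.0000 = 0.0504
F = S·e^((r+u−y)T) = 1.143 · e^(0.0504 × 2/12) = 1.143 · e^0.008400
= 1.143 × 1.008435 = £1.153 per pound

£1.153 per pound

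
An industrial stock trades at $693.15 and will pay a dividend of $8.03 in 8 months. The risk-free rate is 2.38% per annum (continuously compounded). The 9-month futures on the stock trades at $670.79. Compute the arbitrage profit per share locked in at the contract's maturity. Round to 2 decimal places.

PV(dividends) I = 8.03·e^(−0.0238·8/12) = 7.9036
Fair futures F* = (S − I)·e^(rT) = (693.15 − 7.9036)·e^0.017850 = 685.2464 × 1.018010 = 697.5877
Market $670.79 < fair 697.5877: forward underpriced → reverse cash-and-carry (short the stock, invest proceeds at r, pay the dividends, go long the forward).
Profit at T = |F_mkt − F*| = |670.79 − 697.5877| = $26.80 per share

$26.80 per share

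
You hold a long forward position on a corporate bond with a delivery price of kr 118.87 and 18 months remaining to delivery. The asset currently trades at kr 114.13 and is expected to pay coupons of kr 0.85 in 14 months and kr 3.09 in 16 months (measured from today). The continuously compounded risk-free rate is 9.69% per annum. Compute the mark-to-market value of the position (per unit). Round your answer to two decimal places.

PV(remaining coupons) I = 0.85·e^(−0.0969·14/12) + 3.09·e^(−0.0969·16/12) = 3.4746
Current forward F = (S − I)·e^(rT) = (114.13 − 3.4746)·e^(0.0969·18/12) = 110.6554 × 1.156444 = 127.9668
Value (long) = (F − K)·e^(−rT) = (127.9668 − 118.87) × 0.864720 = 7.8662
Value = kr 7.87

kr 7.87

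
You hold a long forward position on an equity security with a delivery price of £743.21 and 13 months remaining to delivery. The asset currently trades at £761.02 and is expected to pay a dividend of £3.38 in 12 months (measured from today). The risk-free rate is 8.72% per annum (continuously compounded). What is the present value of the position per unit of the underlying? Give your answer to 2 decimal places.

PV(remaining dividends) I = 3.38·e^(−0.0872·12/12) = 3.0977
Current forward F = (S − I)·e^(rT) = (761.02 − 3.0977)·e^(0.0872·13/12) = 757.9223 × 1.099073 = 833.0119
Value (long) = (F − K)·e^(−rT) = (833.0119 − 743.21) × 0.909858 = 81.7070
Value = £81.71

£81.71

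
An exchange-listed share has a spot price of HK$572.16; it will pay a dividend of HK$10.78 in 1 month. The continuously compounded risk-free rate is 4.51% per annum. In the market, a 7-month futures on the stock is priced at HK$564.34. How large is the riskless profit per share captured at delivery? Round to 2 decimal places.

PV(dividends) I = 10.78·e^(−0.0451·1/12) = 10.7396
Fair futures F* = (S − I)·e^(rT) = (572.16 − 10.7396)·e^0.026308 = 561.4204 × 1.026657 = 576.3862
Market HK$564.34 < fair 576.3862: forward underpriced → reverse cash-and-carry (short the stock, invest proceeds at r, pay the dividends, go long the forward).
Profit at T = |F_mkt − F*| = |564.34 − 576.3862| = HK$12.05 per share

HK$12.05 per share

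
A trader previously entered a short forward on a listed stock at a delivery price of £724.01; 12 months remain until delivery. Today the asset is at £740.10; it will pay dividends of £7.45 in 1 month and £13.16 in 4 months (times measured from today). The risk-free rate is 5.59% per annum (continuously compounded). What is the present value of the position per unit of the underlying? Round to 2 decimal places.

PV(remaining dividends) I = 7.45·e^(−0.0559·1/12) + 13.16·e^(−0.0559·4/12) = 20.3324
Current forward F = (S − I)·e^(rT) = (740.10 − 20.3324)·e^(0.0559·12/12) = 719.7676 × 1.057492 = 761.1485
Value (long) = (F − K)·e^(−rT) = (761.1485 − 724.01) × 0.945634 = 35.1194
Short position value = −(long value) = -£35.12

-£35.12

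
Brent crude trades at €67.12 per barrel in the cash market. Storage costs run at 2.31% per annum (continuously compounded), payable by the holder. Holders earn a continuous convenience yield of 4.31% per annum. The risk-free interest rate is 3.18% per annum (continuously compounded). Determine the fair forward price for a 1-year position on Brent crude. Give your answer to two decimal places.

Net carry = r + u − y = 0.0318 + 0.0231 − 0.0431 = 0.0118
F = S·e^((r+u−y)T) = 67.12 · e^(0.0118 × 12/12) = 67.12 · e^0.011800
= 67.12 × 1.011870 = €67.92 per barrel

€67.92 per barrel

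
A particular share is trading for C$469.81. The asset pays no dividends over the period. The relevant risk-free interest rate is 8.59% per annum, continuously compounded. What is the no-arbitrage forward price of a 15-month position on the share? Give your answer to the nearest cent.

C$523.06

F = S·e^(rT) = 469.81 · e^(0.0859 × 15/12)
= 469.81 · e^0.107375 = 469.81 × 1.113352
F = C$523.06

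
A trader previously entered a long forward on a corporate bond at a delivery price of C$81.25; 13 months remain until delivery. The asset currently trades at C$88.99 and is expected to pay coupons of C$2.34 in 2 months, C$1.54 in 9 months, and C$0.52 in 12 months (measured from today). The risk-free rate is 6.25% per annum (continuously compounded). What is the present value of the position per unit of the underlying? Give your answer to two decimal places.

PV(remaining coupons) I = 2.34·e^(−0.0625·2/12) + 1.54·e^(−0.0625·9/12) + 0.52·e^(−0.0625·12/12) = 4.2737
Current forward F = (S − I)·e^(rT) = (88.99 − 4.2737)·e^(0.0625·13/12) = 84.7163 × 1.070053 = 90.6509
Value (long) = (F − K)·e^(−rT) = (90.6509 − 81.25) × 0.934533 = 8.7855
Value = C$8.79

C$8.79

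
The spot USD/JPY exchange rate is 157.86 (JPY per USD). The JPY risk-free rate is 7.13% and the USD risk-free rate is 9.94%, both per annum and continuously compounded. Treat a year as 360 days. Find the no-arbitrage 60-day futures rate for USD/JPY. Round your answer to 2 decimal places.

157.12

F = S·e^((r_JPY − r_USD)T) = 157.86 · e^((0.0713 − 0.0994) × 60/360)
= 157.86 · e^-0.004683 = 157.86 × 0.995328
F = 157.12 JPY per USD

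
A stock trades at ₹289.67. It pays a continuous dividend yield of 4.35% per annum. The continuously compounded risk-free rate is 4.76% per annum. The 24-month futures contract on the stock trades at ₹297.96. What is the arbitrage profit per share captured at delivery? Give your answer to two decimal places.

₹5.90 per share

Fair futures: F* = S·e^(carry·T), with carry = (r − q) = 0.0476 − 0.0435 = 0.0041
F* = 289.67 · e^(0.0041 × 24/12) = 289.67 · e^0.008200 = 289.67 × 1.008234 = ₹292.0551
Market ₹297.96 > fair ₹292.0551: forward overpriced → cash-and-carry (buy spot, short the forward).
At maturity, profit = |F_mkt − F*| = |297.96 − 292.0551| = ₹5.90 per share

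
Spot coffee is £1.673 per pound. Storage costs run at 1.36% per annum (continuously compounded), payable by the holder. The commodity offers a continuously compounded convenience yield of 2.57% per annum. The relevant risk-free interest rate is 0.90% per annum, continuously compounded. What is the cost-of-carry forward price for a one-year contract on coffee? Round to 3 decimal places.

£1.668 per pound

Net carry = r + u − y = 0.0090 + 0.0136 − 0.0257 = -0.0031
F = S·e^((r+u−y)T) = 1.673 · e^(-0.0031 × 12/12) = 1.673 · e^-0.003100
= 1.673 × 0.996905 = £1.668 per pound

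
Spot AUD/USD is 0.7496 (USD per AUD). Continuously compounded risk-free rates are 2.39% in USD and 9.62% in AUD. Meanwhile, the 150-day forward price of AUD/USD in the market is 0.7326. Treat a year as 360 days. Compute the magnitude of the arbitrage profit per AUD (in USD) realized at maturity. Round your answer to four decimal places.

Fair forward: F* = S·e^(carry·T), with carry = (r_USD − r_AUD) = 0.0239 − 0.0962 = -0.0723
F* = 0.7496 · e^(-0.0723 × 150/360) = 0.7496 · e^-0.030125 = 0.7496 × 0.970324 = 0.7274
Market 0.7326 > fair 0.7274: forward overpriced → cash-and-carry (buy spot, short the forward).
At maturity, profit = |F_mkt − F*| = |0.7326 − 0.7274| = 0.0052 per AUD (in USD)

0.0052 per AUD (in USD)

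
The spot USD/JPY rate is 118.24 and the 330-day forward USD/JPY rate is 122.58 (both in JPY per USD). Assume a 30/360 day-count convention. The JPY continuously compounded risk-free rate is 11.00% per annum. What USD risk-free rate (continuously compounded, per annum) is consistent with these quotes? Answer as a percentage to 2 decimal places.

7.07%

F = S·e^((r_JPY − r_USD)T) ⇒ r_USD = r_JPY − ln(F/S)/T
ln(122.58/118.24) = 0.036047; /(330/360) = 0.039324
r_USD = 0.1100 − 0.039324 = 0.070676
r_USD = 7.07%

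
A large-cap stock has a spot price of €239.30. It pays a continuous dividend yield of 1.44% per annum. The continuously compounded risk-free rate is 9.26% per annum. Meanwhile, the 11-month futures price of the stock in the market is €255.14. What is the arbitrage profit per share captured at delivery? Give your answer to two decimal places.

Fair futures: F* = S·e^(carry·T), with carry = (r − q) = 0.0926 − 0.0144 = 0.0782
F* = 239.30 · e^(0.0782 × 11/12) = 239.30 · e^0.071683 = 239.30 × 1.074315 = €257.0836
Market €255.14 < fair €257.0836: forward underpriced → reverse cash-and-carry (short spot, go long the forward).
At maturity, profit = |F_mkt − F*| = |255.14 − 257.0836| = €1.94 per share

€1.94 per share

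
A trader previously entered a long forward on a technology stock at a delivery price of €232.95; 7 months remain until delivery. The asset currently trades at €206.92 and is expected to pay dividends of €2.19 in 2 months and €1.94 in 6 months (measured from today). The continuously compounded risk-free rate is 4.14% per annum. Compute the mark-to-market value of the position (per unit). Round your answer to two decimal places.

-€24.55

PV(remaining dividends) I = 2.19·e^(−0.0414·2/12) + 1.94·e^(−0.0414·6/12) = 4.0752
Current forward F = (S − I)·e^(rT) = (206.92 − 4.0752)·e^(0.0414·7/12) = 202.8448 × 1.024444 = 207.8031
Value (long) = (F − K)·e^(−rT) = (207.8031 − 232.95) × 0.976139 = -24.5469
Value = -€24.55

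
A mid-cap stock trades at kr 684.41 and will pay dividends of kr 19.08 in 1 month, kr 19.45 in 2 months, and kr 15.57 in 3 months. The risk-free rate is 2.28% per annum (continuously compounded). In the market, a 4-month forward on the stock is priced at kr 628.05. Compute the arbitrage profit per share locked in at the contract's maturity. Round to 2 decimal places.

PV(dividends) I = 19.08·e^(−0.0228·1/12) + 19.45·e^(−0.0228·2/12) + 15.57·e^(−0.0228·3/12) = 53.9015
Fair forward F* = (S − I)·e^(rT) = (684.41 − 53.9015)·e^0.007600 = 630.5085 × 1.007629 = 635.3186
Market kr 628.05 < fair 635.3186: forward underpriced → reverse cash-and-carry (short the stock, invest proceeds at r, pay the dividends, go long the forward).
Profit at T = |F_mkt − F*| = |628.05 − 635.3186| = kr 7.27 per share

kr 7.27 per share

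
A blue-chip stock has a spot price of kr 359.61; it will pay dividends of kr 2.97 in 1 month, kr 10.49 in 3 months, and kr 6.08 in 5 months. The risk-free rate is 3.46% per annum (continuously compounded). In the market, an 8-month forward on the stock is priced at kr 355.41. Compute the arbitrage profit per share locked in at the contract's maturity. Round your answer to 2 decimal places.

PV(dividends) I = 2.97·e^(−0.0346·1/12) + 10.49·e^(−0.0346·3/12) + 6.08·e^(−0.0346·5/12) = 19.3541
Fair forward F* = (S − I)·e^(rT) = (359.61 − 19.3541)·e^0.023067 = 340.2559 × 1.023335 = 348.1958
Market kr 355.41 > fair 348.1958: forward overpriced → cash-and-carry (borrow at r, buy the stock and collect the dividends, short the forward).
Profit at T = |F_mkt − F*| = |355.41 − 348.1958| = kr 7.21 per share

kr 7.21 per share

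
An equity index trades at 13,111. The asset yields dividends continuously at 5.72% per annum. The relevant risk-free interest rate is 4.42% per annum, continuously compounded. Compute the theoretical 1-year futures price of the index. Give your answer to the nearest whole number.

12,942

F = S·e^((r − q)T) = 13111 · e^((0.0442 − 0.0572) × 1)
= 13111 · e^-0.013000 = 13111 × 0.987084
F = 12,942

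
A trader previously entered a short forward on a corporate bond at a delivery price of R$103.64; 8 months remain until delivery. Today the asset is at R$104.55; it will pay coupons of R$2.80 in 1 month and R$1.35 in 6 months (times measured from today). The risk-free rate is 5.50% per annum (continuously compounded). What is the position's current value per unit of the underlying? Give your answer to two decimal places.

PV(remaining coupons) I = 2.80·e^(−0.0550·1/12) + 1.35·e^(−0.0550·6/12) = 4.1006
Current forward F = (S − I)·e^(rT) = (104.55 − 4.1006)·e^(0.0550·8/12) = 100.4494 × 1.037347 = 104.2009
Value (long) = (F − K)·e^(−rT) = (104.2009 − 103.64) × 0.963997 = 0.5407
Short position value = −(long value) = -R$0.54

-R$0.54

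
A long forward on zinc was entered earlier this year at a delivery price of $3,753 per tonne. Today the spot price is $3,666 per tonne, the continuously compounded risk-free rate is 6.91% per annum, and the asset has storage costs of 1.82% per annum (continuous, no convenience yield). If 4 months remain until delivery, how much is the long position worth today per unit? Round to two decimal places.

Current fair forward for the remaining 4 months: F = S·e^((r + u)·T), (r + u) = 0.0691 + 0.0182 = 0.0873
F = 3666 · e^(0.0873 × 4/12) = 3666 × 1.02952754 = 3774.2480
Value of long forward = (F − K)·e^(−rT) = (3774.2480 − 3753) · e^(−0.0691·4/12)
= 21.2480 × 0.97722991 = 20.76

$20.76 per tonne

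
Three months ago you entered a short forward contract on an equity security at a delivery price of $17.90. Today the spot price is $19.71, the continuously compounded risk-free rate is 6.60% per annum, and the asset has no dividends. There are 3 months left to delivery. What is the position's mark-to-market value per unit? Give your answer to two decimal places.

-$2.10

Current fair forward for the remaining 3 months: F = S·e^(r·T), r = 0.0660
F = 19.71 · e^(0.0660 × 3/12) = 19.71 × 1.016637 = 20.0379
Value of long forward = (F − K)·e^(−rT) = (20.0379 − 17.90) · e^(−0.0660·3/12)
= 2.1379 × 0.983635 = 2.10
Short position value = −(long value) = -$2.10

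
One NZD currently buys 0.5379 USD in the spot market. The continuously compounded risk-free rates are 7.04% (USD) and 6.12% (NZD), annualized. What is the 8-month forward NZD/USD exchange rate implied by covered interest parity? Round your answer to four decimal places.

F = S·e^((r_USD − r_NZD)T) = 0.5379 · e^((0.0704 − 0.0612) × 8/12)
= 0.5379 · e^0.006133 = 0.5379 × 1.006152
F = 0.5412 USD per NZD

0.5412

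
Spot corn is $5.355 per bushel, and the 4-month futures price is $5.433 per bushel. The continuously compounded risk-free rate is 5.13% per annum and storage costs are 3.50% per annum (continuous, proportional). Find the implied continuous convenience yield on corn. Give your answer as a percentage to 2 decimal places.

4.29%

F = S·e^((r+u−y)T) ⇒ (r+u−y) = ln(F/S)/T
ln(5.433/5.355) = 0.014461; /T ⇒ 0.043383
y = r + u − ln(F/S)/T = 0.0513 + 0.0350 − 0.043383 = 0.042917
y = 4.29%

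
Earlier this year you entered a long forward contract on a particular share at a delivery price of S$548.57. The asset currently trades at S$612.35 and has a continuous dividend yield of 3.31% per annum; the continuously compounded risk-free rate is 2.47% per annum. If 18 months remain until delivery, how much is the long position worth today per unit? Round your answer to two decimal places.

S$54.07

Current fair forward for the remaining 18 months: F = S·e^((r − q)·T), (r − q) = 0.0247 − 0.0331 = -0.0084
F = 612.35 · e^(-0.0084 × 18/12) = 612.35 × 0.987479 = 604.6828
Value of long forward = (F − K)·e^(−rT) = (604.6828 − 548.57) · e^(−0.0247·18/12)
= 56.1128 × 0.963628 = 54.07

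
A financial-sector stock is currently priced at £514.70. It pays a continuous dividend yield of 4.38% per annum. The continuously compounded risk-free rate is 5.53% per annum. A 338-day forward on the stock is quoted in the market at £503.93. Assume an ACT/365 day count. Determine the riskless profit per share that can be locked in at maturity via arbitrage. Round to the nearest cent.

Fair forward: F* = S·e^(carry·T), with carry = (r − q) = 0.0553 − 0.0438 = 0.0115
F* = 514.70 · e^(0.0115 × 338/365) = 514.70 · e^0.010649 = 514.70 × 1.010706 = £520.2104
Market £503.93 < fair £520.2104: forward underpriced → reverse cash-and-carry (short spot, go long the forward).
At maturity, profit = |F_mkt − F*| = |503.93 − 520.2104| = £16.28 per share

£16.28 per share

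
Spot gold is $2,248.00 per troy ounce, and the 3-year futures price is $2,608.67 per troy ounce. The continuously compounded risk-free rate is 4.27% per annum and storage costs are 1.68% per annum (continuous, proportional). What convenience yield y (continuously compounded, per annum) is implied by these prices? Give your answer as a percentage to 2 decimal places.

0.99%

F = S·e^((r+u−y)T) ⇒ (r+u−y) = ln(F/S)/T
ln(2608.67/2248.00) = 0.148800; /T ⇒ 0.049600
y = r + u − ln(F/S)/T = 0.0427 + 0.0168 − 0.049600 = 0.009900
y = 0.99%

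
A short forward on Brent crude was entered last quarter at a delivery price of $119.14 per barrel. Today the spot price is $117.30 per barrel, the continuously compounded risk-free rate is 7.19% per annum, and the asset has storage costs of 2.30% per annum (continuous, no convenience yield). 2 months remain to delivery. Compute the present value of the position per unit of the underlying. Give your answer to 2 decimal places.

-$0.03 per barrel

Current fair forward for the remaining 2 months: F = S·e^((r + u)·T), (r + u) = 0.0719 + 0.0230 = 0.0949
F = 117.30 · e^(0.0949 × 2/12) = 117.30 × 1.015942 = 119.1700
Value of long forward = (F − K)·e^(−rT) = (119.1700 − 119.14) · e^(−0.0719·2/12)
= 0.0300 × 0.988088 = 0.03
Short position value = −(long value) = -$0.03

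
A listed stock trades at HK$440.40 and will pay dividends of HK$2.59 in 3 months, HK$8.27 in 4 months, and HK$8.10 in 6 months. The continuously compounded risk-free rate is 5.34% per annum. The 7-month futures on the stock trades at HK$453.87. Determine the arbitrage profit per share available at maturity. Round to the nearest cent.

HK$18.69 per share

PV(dividends) I = 2.59·e^(−0.0534·3/12) + 8.27·e^(−0.0534·4/12) + 8.10·e^(−0.0534·6/12) = 18.5663
Fair futures F* = (S − I)·e^(rT) = (440.40 − 18.5663)·e^0.031150 = 421.8337 × 1.031640 = 435.1805
Market HK$453.87 > fair 435.1805: forward overpriced → cash-and-carry (borrow at r, buy the stock and collect the dividends, short the forward).
Profit at T = |F_mkt − F*| = |453.87 − 435.1805| = HK$18.69 per share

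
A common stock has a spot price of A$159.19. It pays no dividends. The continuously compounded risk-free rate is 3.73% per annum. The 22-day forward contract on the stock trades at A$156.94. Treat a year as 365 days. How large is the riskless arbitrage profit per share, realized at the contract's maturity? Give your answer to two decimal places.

A$2.61 per share

Fair forward: F* = S·e^(carry·T), with carry = r = 0.0373
F* = 159.19 · e^(0.0373 × 22/365) = 159.19 · e^0.002248 = 159.19 × 1.002251 = A$159.5483
Market A$156.94 < fair A$159.5483: forward underpriced → reverse cash-and-carry (short spot, go long the forward).
At maturity, profit = |F_mkt − F*| = |156.94 − 159.5483| = A$2.61 per share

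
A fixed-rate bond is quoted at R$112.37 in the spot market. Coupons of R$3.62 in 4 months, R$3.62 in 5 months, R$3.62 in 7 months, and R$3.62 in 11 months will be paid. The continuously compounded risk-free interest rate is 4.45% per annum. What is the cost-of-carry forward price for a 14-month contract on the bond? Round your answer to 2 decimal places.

PV(coupons) I = 3.62·e^(−0.0445·4/12) + 3.62·e^(−0.0445·5/12) + 3.62·e^(−0.0445·7/12) + 3.62·e^(−0.0445·11/12)
I = 3.5667 + 3.5535 + 3.5272 + 3.4753 = 14.1227
F = (S − I)·e^(rT) = (112.37 − 14.1227) · e^(0.0445·14/12)
= 98.2473 · e^0.051917 = 98.2473 × 1.053288 = R$103.48

R$103.48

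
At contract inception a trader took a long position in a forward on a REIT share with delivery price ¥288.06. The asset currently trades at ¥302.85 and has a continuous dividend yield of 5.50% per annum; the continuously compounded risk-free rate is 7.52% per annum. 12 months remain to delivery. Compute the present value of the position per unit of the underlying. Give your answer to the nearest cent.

¥19.45

Current fair forward for the remaining 12 months: F = S·e^((r − q)·T), (r − q) = 0.0752 − 0.0550 = 0.0202
F = 302.85 · e^(0.0202 × 12/12) = 302.85 × 1.020405 = 309.0297
Value of long forward = (F − K)·e^(−rT) = (309.0297 − 288.06) · e^(−0.0752·12/12)
= 20.9697 × 0.927558 = 19.45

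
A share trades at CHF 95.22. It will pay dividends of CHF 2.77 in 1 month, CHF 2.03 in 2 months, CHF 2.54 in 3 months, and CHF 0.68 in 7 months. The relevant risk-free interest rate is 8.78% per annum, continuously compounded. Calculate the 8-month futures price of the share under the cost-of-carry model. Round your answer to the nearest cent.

PV(dividends) I = 2.77·e^(−0.0878·1/12) + 2.03·e^(−0.0878·2/12) + 2.54·e^(−0.0878·3/12) + 0.68·e^(−0.0878·7/12)
I = 2.7498 + 2.0005 + 2.4849 + 0.6460 = 7.8812
F = (S − I)·e^(rT) = (95.22 − 7.8812) · e^(0.0878·8/12)
= 87.3388 · e^0.058533 = 87.3388 × 1.060280 = CHF 92.60

CHF 92.60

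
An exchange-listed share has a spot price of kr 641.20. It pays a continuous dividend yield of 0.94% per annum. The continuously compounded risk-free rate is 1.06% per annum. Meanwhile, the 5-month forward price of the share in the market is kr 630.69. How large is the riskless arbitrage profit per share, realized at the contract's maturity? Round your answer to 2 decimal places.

Fair forward: F* = S·e^(carry·T), with carry = (r − q) = 0.0106 − 0.0094 = 0.0012
F* = 641.20 · e^(0.0012 × 5/12) = 641.20 · e^0.000500 = 641.20 × 1.000500 = kr 641.5206
Market kr 630.69 < fair kr 641.5206: forward underpriced → reverse cash-and-carry (short spot, go long the forward).
At maturity, profit = |F_mkt − F*| = |630.69 − 641.5206| = kr 10.83 per share

kr 10.83 per share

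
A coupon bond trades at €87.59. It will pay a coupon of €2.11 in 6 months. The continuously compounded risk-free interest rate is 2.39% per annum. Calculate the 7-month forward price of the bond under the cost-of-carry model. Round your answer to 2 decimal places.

€86.71

PV(coupons) I = 2.11·e^(−0.0239·6/12)
I = 2.0849
F = (S − I)·e^(rT) = (87.59 − 2.0849) · e^(0.0239·7/12)
= 85.5051 · e^0.013942 = 85.5051 × 1.014040 = €86.71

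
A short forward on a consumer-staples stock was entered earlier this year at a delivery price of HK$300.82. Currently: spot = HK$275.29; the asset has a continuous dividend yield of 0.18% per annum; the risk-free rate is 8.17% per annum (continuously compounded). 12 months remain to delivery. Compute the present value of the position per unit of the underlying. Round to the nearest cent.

Current fair forward for the remaining 12 months: F = S·e^((r − q)·T), (r − q) = 0.0817 − 0.0018 = 0.0799
F = 275.29 · e^(0.0799 × 12/12) = 275.29 × 1.083179 = 298.1883
Value of long forward = (F − K)·e^(−rT) = (298.1883 − 300.82) · e^(−0.0817·12/12)
= -2.6317 × 0.921548 = -2.43
Short position value = −(long value) = HK$2.43

HK$2.43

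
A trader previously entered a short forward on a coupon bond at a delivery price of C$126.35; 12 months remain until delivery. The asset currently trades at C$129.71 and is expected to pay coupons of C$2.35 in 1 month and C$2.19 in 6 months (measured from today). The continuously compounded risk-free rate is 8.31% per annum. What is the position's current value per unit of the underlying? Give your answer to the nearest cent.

-C$9.00

PV(remaining coupons) I = 2.35·e^(−0.0831·1/12) + 2.19·e^(−0.0831·6/12) = 4.4347
Current forward F = (S − I)·e^(rT) = (129.71 − 4.4347)·e^(0.0831·12/12) = 125.2753 × 1.086650 = 136.1304
Value (long) = (F − K)·e^(−rT) = (136.1304 − 126.35) × 0.920259 = 9.0005
Short position value = −(long value) = -C$9.00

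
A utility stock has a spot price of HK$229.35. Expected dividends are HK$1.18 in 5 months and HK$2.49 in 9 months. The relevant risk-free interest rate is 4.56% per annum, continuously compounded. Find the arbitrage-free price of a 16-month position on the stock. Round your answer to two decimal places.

PV(dividends) I = 1.18·e^(−0.0456·5/12) + 2.49·e^(−0.0456·9/12)
I = 1.1578 + 2.4063 = 3.5641
F = (S − I)·e^(rT) = (229.35 − 3.5641) · e^(0.0456·16/12)
= 225.7859 · e^0.060800 = 225.7859 × 1.062686 = HK$239.94

HK$239.94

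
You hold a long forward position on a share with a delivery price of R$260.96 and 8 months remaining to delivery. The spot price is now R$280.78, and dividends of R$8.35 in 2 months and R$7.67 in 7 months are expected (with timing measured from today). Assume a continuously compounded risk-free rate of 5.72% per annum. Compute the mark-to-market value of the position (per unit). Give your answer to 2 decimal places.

R$13.89

PV(remaining dividends) I = 8.35·e^(−0.0572·2/12) + 7.67·e^(−0.0572·7/12) = 15.6891
Current forward F = (S − I)·e^(rT) = (280.78 − 15.6891)·e^(0.0572·8/12) = 265.0909 × 1.038870 = 275.3950
Value (long) = (F − K)·e^(−rT) = (275.3950 − 260.96) × 0.962585 = 13.8949
Value = R$13.89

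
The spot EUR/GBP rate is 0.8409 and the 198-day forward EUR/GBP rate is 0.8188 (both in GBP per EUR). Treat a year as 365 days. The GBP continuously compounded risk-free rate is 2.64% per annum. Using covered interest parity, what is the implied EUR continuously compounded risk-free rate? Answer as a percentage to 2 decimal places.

F = S·e^((r_GBP − r_EUR)T) ⇒ r_EUR = r_GBP − ln(F/S)/T
ln(0.8188/0.8409) = -0.026633; /(198/365) = -0.049096
r_EUR = 0.0264 + 0.049096 = 0.075496
r_EUR = 7.55%

7.55%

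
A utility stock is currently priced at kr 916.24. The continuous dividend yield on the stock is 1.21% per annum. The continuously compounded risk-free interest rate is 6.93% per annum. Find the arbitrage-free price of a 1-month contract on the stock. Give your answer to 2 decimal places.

F = S·e^((r − q)T) = 916.24 · e^((0.0693 − 0.0121) × 1/12)
= 916.24 · e^0.004767 = 916.24 × 1.004778
F = kr 920.62

kr 920.62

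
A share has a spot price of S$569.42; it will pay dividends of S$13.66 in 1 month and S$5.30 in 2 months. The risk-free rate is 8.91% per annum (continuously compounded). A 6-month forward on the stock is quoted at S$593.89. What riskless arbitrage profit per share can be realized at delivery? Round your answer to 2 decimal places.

S$18.17 per share

PV(dividends) I = 13.66·e^(−0.0891·1/12) + 5.30·e^(−0.0891·2/12) = 18.7808
Fair forward F* = (S − I)·e^(rT) = (569.42 − 18.7808)·e^0.044550 = 550.6392 × 1.045557 = 575.7247
Market S$593.89 > fair 575.7247: forward overpriced → cash-and-carry (borrow at r, buy the stock and collect the dividends, short the forward).
Profit at T = |F_mkt − F*| = |593.89 − 575.7247| = S$18.17 per share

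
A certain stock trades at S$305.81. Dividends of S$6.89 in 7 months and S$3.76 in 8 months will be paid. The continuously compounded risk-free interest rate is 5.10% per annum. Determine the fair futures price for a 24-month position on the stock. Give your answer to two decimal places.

S$327.22

PV(dividends) I = 6.89·e^(−0.0510·7/12) + 3.76·e^(−0.0510·8/12)
I = 6.6880 + 3.6343 = 10.3223
F = (S − I)·e^(rT) = (305.81 − 10.3223) · e^(0.0510·24/12)
= 295.4877 · e^0.102000 = 295.4877 × 1.107383 = S$327.22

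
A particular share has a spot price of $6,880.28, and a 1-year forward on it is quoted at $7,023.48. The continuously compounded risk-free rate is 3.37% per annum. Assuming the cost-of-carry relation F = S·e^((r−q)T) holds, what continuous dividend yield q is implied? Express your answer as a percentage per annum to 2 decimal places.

From F = S·e^((r−q)T): (r − q) = ln(F/S)/T
ln(7023.48/6880.28) = ln(1.020813) = 0.020599
(r − q) = 0.020599 / (1) = 0.020599
q = r − ln(F/S)/T = 0.0337 − 0.020599 = 0.013101
q = 1.31%

1.31%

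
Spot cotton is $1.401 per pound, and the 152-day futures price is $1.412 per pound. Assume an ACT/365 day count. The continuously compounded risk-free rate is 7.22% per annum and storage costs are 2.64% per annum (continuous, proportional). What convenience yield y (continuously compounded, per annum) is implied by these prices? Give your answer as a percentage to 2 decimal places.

F = S·e^((r+u−y)T) ⇒ (r+u−y) = ln(F/S)/T
ln(1.412/1.401) = 0.007821; /T ⇒ 0.018781
y = r + u − ln(F/S)/T = 0.0722 + 0.0264 − 0.018781 = 0.079819
y = 7.98%

7.98%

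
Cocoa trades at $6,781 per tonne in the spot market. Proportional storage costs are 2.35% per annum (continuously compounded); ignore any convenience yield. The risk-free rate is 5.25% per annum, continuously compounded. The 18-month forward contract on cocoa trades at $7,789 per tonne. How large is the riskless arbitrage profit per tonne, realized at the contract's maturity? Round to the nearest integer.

Fair forward: F* = S·e^(carry·T), with carry = (r + u) = 0.0525 + 0.0235 = 0.0760
F* = 6781 · e^(0.0760 × 18/12) = 6781 · e^0.114000 = 6781 × 1.120752 = $7599.8193
Market $7789 > fair $7599.8193: forward overpriced → cash-and-carry (buy spot, short the forward).
At maturity, profit = |F_mkt − F*| = |7789 − 7599.8193| = $189 per tonne

$189 per tonne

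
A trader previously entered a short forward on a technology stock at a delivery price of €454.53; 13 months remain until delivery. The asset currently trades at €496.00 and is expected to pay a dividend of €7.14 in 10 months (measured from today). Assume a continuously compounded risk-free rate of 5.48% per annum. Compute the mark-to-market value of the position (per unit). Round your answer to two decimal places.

PV(remaining dividends) I = 7.14·e^(−0.0548·10/12) = 6.8213
Current forward F = (S − I)·e^(rT) = (496.00 − 6.8213)·e^(0.0548·13/12) = 489.1787 × 1.061164 = 519.0988
Value (long) = (F − K)·e^(−rT) = (519.0988 − 454.53) × 0.942361 = 60.8471
Short position value = −(long value) = -€60.85

-€60.85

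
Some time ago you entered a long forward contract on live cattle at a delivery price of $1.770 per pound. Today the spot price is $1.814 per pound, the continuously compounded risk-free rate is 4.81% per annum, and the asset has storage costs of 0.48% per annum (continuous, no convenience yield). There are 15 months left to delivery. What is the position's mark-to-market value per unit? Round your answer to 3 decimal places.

$0.158 per pound

Current fair forward for the remaining 15 months: F = S·e^((r + u)·T), (r + u) = 0.0481 + 0.0048 = 0.0529
F = 1.814 · e^(0.0529 × 15/12) = 1.814 × 1.068360 = 1.9380
Value of long forward = (F − K)·e^(−rT) = (1.9380 − 1.770) · e^(−0.0481·15/12)
= 0.1680 × 0.941647 = 0.158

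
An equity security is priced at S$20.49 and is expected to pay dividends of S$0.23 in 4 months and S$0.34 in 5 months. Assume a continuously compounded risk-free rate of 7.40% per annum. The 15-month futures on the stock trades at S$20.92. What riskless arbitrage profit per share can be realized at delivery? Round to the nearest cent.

S$0.95 per share

PV(dividends) I = 0.23·e^(−0.0740·4/12) + 0.34·e^(−0.0740·5/12) = 0.5541
Fair futures F* = (S − I)·e^(rT) = (20.49 − 0.5541)·e^0.092500 = 19.9359 × 1.096913 = 21.8679
Market S$20.92 < fair 21.8679: forward underpriced → reverse cash-and-carry (short the stock, invest proceeds at r, pay the dividends, go long the forward).
Profit at T = |F_mkt − F*| = |20.92 − 21.8679| = S$0.95 per share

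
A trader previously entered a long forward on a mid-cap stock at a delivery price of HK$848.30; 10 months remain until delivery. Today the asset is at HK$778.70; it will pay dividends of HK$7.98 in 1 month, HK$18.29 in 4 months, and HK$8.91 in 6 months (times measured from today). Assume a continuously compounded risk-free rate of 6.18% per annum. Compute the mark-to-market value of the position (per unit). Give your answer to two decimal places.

-HK$61.51

PV(remaining dividends) I = 7.98·e^(−0.0618·1/12) + 18.29·e^(−0.0618·4/12) + 8.91·e^(−0.0618·6/12) = 34.4950
Current forward F = (S − I)·e^(rT) = (778.70 − 34.4950)·e^(0.0618·10/12) = 744.2050 × 1.052849 = 783.5355
Value (long) = (F − K)·e^(−rT) = (783.5355 − 848.30) × 0.949804 = -61.5136
Value = -HK$61.51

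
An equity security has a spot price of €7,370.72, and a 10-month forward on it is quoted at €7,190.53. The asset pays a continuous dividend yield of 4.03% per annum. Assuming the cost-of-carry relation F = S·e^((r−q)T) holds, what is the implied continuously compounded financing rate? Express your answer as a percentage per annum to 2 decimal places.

From F = S·e^((r−q)T): (r − q) = ln(F/S)/T
ln(7190.53/7370.72) = ln(0.975553) = -0.024751
(r − q) = -0.024751 / (10/12) = -0.029701
r = ln(F/S)/T + q = -0.029701 + 0.0403 = 0.010599
r = 1.06%

1.06%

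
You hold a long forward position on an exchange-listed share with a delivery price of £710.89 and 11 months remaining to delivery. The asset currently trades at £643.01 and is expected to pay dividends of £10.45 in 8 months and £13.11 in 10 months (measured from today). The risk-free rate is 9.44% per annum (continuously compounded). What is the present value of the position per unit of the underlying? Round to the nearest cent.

-£30.88

PV(remaining dividends) I = 10.45·e^(−0.0944·8/12) + 13.11·e^(−0.0944·10/12) = 21.9308
Current forward F = (S − I)·e^(rT) = (643.01 − 21.9308)·e^(0.0944·11/12) = 621.0792 × 1.090388 = 677.2173
Value (long) = (F − K)·e^(−rT) = (677.2173 − 710.89) × 0.917105 = -30.8814
Value = -£30.88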